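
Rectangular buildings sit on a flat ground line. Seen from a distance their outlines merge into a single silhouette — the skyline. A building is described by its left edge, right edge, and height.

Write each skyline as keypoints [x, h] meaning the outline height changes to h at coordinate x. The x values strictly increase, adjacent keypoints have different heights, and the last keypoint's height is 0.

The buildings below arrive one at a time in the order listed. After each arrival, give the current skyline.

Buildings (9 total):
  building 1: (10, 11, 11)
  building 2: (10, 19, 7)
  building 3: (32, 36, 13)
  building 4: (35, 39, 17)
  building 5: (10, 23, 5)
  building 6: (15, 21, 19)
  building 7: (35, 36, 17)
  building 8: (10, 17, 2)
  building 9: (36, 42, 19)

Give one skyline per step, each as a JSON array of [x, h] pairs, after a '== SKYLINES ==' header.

== SKYLINES ==
[[10,11],[11,0]]
[[10,11],[11,7],[19,0]]
[[10,11],[11,7],[19,0],[32,13],[36,0]]
[[10,11],[11,7],[19,0],[32,13],[35,17],[39,0]]
[[10,11],[11,7],[19,5],[23,0],[32,13],[35,17],[39,0]]
[[10,11],[11,7],[15,19],[21,5],[23,0],[32,13],[35,17],[39,0]]
[[10,11],[11,7],[15,19],[21,5],[23,0],[32,13],[35,17],[39,0]]
[[10,11],[11,7],[15,19],[21,5],[23,0],[32,13],[35,17],[39,0]]
[[10,11],[11,7],[15,19],[21,5],[23,0],[32,13],[35,17],[36,19],[42,0]]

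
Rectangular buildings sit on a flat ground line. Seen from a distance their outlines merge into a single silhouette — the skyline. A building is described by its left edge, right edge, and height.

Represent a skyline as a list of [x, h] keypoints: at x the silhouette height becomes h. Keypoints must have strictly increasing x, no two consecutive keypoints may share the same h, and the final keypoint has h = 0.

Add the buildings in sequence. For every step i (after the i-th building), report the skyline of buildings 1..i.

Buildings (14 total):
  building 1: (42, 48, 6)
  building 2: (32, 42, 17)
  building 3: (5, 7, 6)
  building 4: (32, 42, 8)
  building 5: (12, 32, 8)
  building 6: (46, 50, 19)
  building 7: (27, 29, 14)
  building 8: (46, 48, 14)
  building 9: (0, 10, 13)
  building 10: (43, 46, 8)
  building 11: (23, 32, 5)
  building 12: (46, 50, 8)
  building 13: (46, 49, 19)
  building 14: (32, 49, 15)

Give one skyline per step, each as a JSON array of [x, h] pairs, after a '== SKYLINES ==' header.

== SKYLINES ==
[[42,6],[48,0]]
[[32,17],[42,6],[48,0]]
[[5,6],[7,0],[32,17],[42,6],[48,0]]
[[5,6],[7,0],[32,17],[42,6],[48,0]]
[[5,6],[7,0],[12,8],[32,17],[42,6],[48,0]]
[[5,6],[7,0],[12,8],[32,17],[42,6],[46,19],[50,0]]
[[5,6],[7,0],[12,8],[27,14],[29,8],[32,17],[42,6],[46,19],[50,0]]
[[5,6],[7,0],[12,8],[27,14],[29,8],[32,17],[42,6],[46,19],[50,0]]
[[0,13],[10,0],[12,8],[27,14],[29,8],[32,17],[42,6],[46,19],[50,0]]
[[0,13],[10,0],[12,8],[27,14],[29,8],[32,17],[42,6],[43,8],[46,19],[50,0]]
[[0,13],[10,0],[12,8],[27,14],[29,8],[32,17],[42,6],[43,8],[46,19],[50,0]]
[[0,13],[10,0],[12,8],[27,14],[29,8],[32,17],[42,6],[43,8],[46,19],[50,0]]
[[0,13],[10,0],[12,8],[27,14],[29,8],[32,17],[42,6],[43,8],[46,19],[50,0]]
[[0,13],[10,0],[12,8],[27,14],[29,8],[32,17],[42,15],[46,19],[50,0]]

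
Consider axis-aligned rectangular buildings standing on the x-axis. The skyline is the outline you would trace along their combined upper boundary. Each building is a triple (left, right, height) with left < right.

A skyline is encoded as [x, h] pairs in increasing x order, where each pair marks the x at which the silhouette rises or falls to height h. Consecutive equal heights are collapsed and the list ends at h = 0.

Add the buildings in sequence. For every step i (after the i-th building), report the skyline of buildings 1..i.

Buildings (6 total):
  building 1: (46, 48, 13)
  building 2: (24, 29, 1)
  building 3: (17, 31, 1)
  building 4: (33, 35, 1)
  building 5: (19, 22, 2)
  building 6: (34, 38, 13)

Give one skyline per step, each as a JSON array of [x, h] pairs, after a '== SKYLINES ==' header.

== SKYLINES ==
[[46,13],[48,0]]
[[24,1],[29,0],[46,13],[48,0]]
[[17,1],[31,0],[46,13],[48,0]]
[[17,1],[31,0],[33,1],[35,0],[46,13],[48,0]]
[[17,1],[19,2],[22,1],[31,0],[33,1],[35,0],[46,13],[48,0]]
[[17,1],[19,2],[22,1],[31,0],[33,1],[34,13],[38,0],[46,13],[48,0]]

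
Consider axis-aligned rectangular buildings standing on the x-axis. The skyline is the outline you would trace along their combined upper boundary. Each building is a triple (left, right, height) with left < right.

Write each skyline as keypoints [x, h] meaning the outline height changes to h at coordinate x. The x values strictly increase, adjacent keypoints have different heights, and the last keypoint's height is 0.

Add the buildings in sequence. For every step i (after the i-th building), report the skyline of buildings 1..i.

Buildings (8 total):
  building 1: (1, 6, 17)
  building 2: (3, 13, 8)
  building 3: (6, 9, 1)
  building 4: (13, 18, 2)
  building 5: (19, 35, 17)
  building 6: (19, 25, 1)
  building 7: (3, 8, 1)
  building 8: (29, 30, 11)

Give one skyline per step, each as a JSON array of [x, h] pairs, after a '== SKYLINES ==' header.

== SKYLINES ==
[[1,17],[6,0]]
[[1,17],[6,8],[13,0]]
[[1,17],[6,8],[13,0]]
[[1,17],[6,8],[13,2],[18,0]]
[[1,17],[6,8],[13,2],[18,0],[19,17],[35,0]]
[[1,17],[6,8],[13,2],[18,0],[19,17],[35,0]]
[[1,17],[6,8],[13,2],[18,0],[19,17],[35,0]]
[[1,17],[6,8],[13,2],[18,0],[19,17],[35,0]]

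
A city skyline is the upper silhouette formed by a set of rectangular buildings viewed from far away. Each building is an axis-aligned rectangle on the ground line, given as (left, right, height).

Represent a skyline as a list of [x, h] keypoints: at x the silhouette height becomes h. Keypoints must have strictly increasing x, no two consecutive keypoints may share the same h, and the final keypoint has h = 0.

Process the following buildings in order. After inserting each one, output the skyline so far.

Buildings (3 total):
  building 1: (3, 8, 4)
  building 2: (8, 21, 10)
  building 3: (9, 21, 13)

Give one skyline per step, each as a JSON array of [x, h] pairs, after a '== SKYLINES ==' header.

== SKYLINES ==
[[3,4],[8,0]]
[[3,4],[8,10],[21,0]]
[[3,4],[8,10],[9,13],[21,0]]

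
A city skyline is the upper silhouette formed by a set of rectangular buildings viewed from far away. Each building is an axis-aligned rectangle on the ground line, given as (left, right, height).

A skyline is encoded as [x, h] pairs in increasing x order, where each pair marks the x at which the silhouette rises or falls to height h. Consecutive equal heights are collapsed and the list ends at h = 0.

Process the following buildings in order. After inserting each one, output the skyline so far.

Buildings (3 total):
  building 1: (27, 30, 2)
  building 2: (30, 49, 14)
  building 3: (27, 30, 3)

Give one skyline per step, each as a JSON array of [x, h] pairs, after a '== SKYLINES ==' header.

== SKYLINES ==
[[27,2],[30,0]]
[[27,2],[30,14],[49,0]]
[[27,3],[30,14],[49,0]]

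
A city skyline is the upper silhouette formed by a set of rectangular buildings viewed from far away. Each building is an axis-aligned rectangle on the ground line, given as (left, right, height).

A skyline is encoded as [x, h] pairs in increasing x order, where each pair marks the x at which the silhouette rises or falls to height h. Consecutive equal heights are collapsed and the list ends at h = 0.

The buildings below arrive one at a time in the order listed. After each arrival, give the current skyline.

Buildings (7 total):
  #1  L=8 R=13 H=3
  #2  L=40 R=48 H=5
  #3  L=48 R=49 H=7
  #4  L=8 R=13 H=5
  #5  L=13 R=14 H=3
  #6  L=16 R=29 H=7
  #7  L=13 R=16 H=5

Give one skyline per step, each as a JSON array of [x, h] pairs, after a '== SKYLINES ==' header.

== SKYLINES ==
[[8,3],[13,0]]
[[8,3],[13,0],[40,5],[48,0]]
[[8,3],[13,0],[40,5],[48,7],[49,0]]
[[8,5],[13,0],[40,5],[48,7],[49,0]]
[[8,5],[13,3],[14,0],[40,5],[48,7],[49,0]]
[[8,5],[13,3],[14,0],[16,7],[29,0],[40,5],[48,7],[49,0]]
[[8,5],[16,7],[29,0],[40,5],[48,7],[49,0]]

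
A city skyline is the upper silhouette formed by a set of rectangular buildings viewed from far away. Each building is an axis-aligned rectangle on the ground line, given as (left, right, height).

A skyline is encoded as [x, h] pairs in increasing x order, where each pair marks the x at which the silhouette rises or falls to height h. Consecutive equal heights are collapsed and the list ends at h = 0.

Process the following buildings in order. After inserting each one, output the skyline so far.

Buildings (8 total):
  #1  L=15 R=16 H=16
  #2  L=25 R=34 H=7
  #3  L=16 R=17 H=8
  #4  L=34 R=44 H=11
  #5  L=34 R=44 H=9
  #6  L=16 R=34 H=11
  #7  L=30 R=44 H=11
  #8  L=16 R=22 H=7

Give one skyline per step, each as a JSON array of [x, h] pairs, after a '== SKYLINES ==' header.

== SKYLINES ==
[[15,16],[16,0]]
[[15,16],[16,0],[25,7],[34,0]]
[[15,16],[16,8],[17,0],[25,7],[34,0]]
[[15,16],[16,8],[17,0],[25,7],[34,11],[44,0]]
[[15,16],[16,8],[17,0],[25,7],[34,11],[44,0]]
[[15,16],[16,11],[44,0]]
[[15,16],[16,11],[44,0]]
[[15,16],[16,11],[44,0]]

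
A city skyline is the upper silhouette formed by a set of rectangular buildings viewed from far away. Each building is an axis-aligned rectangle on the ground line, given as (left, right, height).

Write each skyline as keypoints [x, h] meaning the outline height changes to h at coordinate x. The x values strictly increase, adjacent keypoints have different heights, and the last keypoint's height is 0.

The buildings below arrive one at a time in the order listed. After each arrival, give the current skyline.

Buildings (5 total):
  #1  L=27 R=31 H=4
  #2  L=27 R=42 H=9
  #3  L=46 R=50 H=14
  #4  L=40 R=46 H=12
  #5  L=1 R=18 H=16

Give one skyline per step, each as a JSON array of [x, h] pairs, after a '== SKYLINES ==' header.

== SKYLINES ==
[[27,4],[31,0]]
[[27,9],[42,0]]
[[27,9],[42,0],[46,14],[50,0]]
[[27,9],[40,12],[46,14],[50,0]]
[[1,16],[18,0],[27,9],[40,12],[46,14],[50,0]]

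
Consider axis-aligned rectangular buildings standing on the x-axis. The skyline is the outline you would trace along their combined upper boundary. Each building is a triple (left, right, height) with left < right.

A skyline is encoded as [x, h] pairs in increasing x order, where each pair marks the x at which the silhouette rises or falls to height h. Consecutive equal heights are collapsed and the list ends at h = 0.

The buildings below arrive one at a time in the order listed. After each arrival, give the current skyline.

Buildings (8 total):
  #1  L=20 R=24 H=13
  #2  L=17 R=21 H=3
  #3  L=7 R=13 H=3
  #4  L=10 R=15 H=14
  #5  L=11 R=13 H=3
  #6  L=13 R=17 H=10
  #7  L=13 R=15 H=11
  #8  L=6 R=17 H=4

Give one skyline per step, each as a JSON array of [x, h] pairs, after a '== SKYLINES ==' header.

== SKYLINES ==
[[20,13],[24,0]]
[[17,3],[20,13],[24,0]]
[[7,3],[13,0],[17,3],[20,13],[24,0]]
[[7,3],[10,14],[15,0],[17,3],[20,13],[24,0]]
[[7,3],[10,14],[15,0],[17,3],[20,13],[24,0]]
[[7,3],[10,14],[15,10],[17,3],[20,13],[24,0]]
[[7,3],[10,14],[15,10],[17,3],[20,13],[24,0]]
[[6,4],[10,14],[15,10],[17,3],[20,13],[24,0]]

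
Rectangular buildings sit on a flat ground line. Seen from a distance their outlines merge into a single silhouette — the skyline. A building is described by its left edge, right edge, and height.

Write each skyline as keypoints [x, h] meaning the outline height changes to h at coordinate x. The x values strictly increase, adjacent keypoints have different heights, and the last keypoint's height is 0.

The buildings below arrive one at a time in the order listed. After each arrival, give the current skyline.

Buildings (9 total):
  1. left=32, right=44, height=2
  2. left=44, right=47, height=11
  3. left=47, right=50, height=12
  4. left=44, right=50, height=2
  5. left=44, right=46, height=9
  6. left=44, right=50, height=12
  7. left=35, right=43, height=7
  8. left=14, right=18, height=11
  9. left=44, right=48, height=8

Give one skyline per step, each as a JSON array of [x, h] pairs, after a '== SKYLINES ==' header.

== SKYLINES ==
[[32,2],[44,0]]
[[32,2],[44,11],[47,0]]
[[32,2],[44,11],[47,12],[50,0]]
[[32,2],[44,11],[47,12],[50,0]]
[[32,2],[44,11],[47,12],[50,0]]
[[32,2],[44,12],[50,0]]
[[32,2],[35,7],[43,2],[44,12],[50,0]]
[[14,11],[18,0],[32,2],[35,7],[43,2],[44,12],[50,0]]
[[14,11],[18,0],[32,2],[35,7],[43,2],[44,12],[50,0]]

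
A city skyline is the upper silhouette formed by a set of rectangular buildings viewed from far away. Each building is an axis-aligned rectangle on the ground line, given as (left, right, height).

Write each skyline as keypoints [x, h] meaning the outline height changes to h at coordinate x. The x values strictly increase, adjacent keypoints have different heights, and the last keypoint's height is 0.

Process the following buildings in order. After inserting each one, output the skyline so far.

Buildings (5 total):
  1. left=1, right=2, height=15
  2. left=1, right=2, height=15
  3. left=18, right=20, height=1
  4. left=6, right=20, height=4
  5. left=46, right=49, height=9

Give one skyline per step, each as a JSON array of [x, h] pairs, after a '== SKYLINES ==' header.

== SKYLINES ==
[[1,15],[2,0]]
[[1,15],[2,0]]
[[1,15],[2,0],[18,1],[20,0]]
[[1,15],[2,0],[6,4],[20,0]]
[[1,15],[2,0],[6,4],[20,0],[46,9],[49,0]]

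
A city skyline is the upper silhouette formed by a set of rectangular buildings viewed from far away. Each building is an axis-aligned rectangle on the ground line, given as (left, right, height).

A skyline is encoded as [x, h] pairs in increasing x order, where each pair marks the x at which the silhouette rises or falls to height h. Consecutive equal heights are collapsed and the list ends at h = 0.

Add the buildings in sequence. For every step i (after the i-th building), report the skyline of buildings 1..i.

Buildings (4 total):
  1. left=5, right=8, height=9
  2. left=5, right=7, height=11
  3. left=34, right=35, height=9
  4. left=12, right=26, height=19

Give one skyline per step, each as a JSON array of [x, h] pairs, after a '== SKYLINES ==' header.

== SKYLINES ==
[[5,9],[8,0]]
[[5,11],[7,9],[8,0]]
[[5,11],[7,9],[8,0],[34,9],[35,0]]
[[5,11],[7,9],[8,0],[12,19],[26,0],[34,9],[35,0]]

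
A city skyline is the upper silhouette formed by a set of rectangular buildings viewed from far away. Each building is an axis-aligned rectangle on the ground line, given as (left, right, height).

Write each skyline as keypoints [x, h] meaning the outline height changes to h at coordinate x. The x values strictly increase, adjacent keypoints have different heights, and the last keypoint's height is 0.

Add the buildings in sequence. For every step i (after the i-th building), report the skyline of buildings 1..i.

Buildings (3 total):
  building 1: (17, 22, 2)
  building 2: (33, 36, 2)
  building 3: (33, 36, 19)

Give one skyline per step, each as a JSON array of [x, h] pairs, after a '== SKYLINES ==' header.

== SKYLINES ==
[[17,2],[22,0]]
[[17,2],[22,0],[33,2],[36,0]]
[[17,2],[22,0],[33,19],[36,0]]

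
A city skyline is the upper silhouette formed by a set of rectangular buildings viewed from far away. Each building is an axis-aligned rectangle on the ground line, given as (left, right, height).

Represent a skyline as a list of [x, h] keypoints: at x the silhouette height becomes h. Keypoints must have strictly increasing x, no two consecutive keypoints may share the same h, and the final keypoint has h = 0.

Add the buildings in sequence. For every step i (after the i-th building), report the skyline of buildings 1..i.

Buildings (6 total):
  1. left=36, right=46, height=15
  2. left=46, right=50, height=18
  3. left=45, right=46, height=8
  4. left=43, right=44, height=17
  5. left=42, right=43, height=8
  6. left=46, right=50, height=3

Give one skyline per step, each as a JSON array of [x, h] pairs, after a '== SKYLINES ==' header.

== SKYLINES ==
[[36,15],[46,0]]
[[36,15],[46,18],[50,0]]
[[36,15],[46,18],[50,0]]
[[36,15],[43,17],[44,15],[46,18],[50,0]]
[[36,15],[43,17],[44,15],[46,18],[50,0]]
[[36,15],[43,17],[44,15],[46,18],[50,0]]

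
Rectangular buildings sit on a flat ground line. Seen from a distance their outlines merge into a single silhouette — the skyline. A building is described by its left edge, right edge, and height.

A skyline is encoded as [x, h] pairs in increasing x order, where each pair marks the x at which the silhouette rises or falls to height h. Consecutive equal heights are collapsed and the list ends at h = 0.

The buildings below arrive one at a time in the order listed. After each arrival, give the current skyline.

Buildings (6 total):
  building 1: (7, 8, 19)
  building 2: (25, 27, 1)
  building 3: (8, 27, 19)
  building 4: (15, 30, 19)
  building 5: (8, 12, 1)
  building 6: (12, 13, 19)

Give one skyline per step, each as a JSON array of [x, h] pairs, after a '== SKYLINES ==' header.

== SKYLINES ==
[[7,19],[8,0]]
[[7,19],[8,0],[25,1],[27,0]]
[[7,19],[27,0]]
[[7,19],[30,0]]
[[7,19],[30,0]]
[[7,19],[30,0]]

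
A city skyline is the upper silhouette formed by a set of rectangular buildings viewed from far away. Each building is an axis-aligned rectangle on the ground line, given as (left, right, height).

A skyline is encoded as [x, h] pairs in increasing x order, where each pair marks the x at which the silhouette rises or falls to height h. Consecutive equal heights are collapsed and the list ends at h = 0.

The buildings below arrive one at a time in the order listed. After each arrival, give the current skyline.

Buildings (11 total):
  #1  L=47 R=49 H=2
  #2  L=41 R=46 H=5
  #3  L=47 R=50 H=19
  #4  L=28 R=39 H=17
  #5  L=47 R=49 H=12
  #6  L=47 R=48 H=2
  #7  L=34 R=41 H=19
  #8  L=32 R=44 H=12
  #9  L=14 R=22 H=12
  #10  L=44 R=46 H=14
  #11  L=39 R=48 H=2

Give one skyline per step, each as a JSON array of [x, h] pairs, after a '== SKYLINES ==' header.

== SKYLINES ==
[[47,2],[49,0]]
[[41,5],[46,0],[47,2],[49,0]]
[[41,5],[46,0],[47,19],[50,0]]
[[28,17],[39,0],[41,5],[46,0],[47,19],[50,0]]
[[28,17],[39,0],[41,5],[46,0],[47,19],[50,0]]
[[28,17],[39,0],[41,5],[46,0],[47,19],[50,0]]
[[28,17],[34,19],[41,5],[46,0],[47,19],[50,0]]
[[28,17],[34,19],[41,12],[44,5],[46,0],[47,19],[50,0]]
[[14,12],[22,0],[28,17],[34,19],[41,12],[44,5],[46,0],[47,19],[50,0]]
[[14,12],[22,0],[28,17],[34,19],[41,12],[44,14],[46,0],[47,19],[50,0]]
[[14,12],[22,0],[28,17],[34,19],[41,12],[44,14],[46,2],[47,19],[50,0]]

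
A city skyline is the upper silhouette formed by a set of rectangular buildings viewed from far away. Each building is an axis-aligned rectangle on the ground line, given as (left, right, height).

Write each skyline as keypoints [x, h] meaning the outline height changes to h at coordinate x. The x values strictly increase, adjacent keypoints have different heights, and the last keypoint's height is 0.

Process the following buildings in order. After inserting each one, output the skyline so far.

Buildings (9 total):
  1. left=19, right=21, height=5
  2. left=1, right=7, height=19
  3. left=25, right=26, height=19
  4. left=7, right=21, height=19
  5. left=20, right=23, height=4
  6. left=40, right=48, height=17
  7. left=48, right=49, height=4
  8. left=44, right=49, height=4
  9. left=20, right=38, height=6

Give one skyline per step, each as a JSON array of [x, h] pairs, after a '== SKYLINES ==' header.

== SKYLINES ==
[[19,5],[21,0]]
[[1,19],[7,0],[19,5],[21,0]]
[[1,19],[7,0],[19,5],[21,0],[25,19],[26,0]]
[[1,19],[21,0],[25,19],[26,0]]
[[1,19],[21,4],[23,0],[25,19],[26,0]]
[[1,19],[21,4],[23,0],[25,19],[26,0],[40,17],[48,0]]
[[1,19],[21,4],[23,0],[25,19],[26,0],[40,17],[48,4],[49,0]]
[[1,19],[21,4],[23,0],[25,19],[26,0],[40,17],[48,4],[49,0]]
[[1,19],[21,6],[25,19],[26,6],[38,0],[40,17],[48,4],[49,0]]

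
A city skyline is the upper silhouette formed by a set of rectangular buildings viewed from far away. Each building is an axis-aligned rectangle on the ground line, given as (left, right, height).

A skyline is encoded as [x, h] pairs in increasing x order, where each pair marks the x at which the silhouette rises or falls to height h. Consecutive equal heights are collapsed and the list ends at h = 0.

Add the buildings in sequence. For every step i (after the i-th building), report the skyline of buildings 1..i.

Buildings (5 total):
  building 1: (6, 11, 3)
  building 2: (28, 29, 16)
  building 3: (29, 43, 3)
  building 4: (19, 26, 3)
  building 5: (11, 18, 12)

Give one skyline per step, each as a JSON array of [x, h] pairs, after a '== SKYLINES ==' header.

== SKYLINES ==
[[6,3],[11,0]]
[[6,3],[11,0],[28,16],[29,0]]
[[6,3],[11,0],[28,16],[29,3],[43,0]]
[[6,3],[11,0],[19,3],[26,0],[28,16],[29,3],[43,0]]
[[6,3],[11,12],[18,0],[19,3],[26,0],[28,16],[29,3],[43,0]]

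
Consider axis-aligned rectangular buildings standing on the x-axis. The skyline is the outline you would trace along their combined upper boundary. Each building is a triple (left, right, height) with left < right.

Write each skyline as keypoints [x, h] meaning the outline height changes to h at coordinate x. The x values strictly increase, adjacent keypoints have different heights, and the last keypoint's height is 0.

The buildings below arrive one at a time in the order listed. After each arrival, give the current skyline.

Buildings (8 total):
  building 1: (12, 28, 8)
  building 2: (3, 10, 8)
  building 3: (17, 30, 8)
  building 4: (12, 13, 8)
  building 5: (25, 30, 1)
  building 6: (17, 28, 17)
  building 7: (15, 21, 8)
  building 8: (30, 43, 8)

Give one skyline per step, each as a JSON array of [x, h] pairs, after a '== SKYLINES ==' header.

== SKYLINES ==
[[12,8],[28,0]]
[[3,8],[10,0],[12,8],[28,0]]
[[3,8],[10,0],[12,8],[30,0]]
[[3,8],[10,0],[12,8],[30,0]]
[[3,8],[10,0],[12,8],[30,0]]
[[3,8],[10,0],[12,8],[17,17],[28,8],[30,0]]
[[3,8],[10,0],[12,8],[17,17],[28,8],[30,0]]
[[3,8],[10,0],[12,8],[17,17],[28,8],[43,0]]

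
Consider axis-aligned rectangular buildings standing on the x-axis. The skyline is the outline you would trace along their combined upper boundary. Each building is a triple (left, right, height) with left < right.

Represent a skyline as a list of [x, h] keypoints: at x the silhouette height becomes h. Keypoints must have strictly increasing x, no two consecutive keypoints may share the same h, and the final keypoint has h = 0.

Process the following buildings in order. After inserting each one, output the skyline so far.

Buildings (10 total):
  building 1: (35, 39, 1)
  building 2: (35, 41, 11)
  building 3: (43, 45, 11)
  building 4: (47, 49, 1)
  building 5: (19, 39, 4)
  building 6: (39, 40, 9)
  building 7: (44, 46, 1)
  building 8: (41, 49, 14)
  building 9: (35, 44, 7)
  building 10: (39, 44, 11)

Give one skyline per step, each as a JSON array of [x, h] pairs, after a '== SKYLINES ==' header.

== SKYLINES ==
[[35,1],[39,0]]
[[35,11],[41,0]]
[[35,11],[41,0],[43,11],[45,0]]
[[35,11],[41,0],[43,11],[45,0],[47,1],[49,0]]
[[19,4],[35,11],[41,0],[43,11],[45,0],[47,1],[49,0]]
[[19,4],[35,11],[41,0],[43,11],[45,0],[47,1],[49,0]]
[[19,4],[35,11],[41,0],[43,11],[45,1],[46,0],[47,1],[49,0]]
[[19,4],[35,11],[41,14],[49,0]]
[[19,4],[35,11],[41,14],[49,0]]
[[19,4],[35,11],[41,14],[49,0]]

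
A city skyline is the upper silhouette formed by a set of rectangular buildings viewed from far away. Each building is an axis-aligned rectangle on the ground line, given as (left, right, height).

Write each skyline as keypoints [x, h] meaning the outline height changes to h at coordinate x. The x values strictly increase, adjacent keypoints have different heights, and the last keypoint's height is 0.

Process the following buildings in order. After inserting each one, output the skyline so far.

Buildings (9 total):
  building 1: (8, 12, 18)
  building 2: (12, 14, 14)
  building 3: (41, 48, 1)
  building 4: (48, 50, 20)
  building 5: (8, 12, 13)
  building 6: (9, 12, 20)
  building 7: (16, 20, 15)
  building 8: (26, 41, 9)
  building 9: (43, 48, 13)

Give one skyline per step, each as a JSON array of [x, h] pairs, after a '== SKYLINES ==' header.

== SKYLINES ==
[[8,18],[12,0]]
[[8,18],[12,14],[14,0]]
[[8,18],[12,14],[14,0],[41,1],[48,0]]
[[8,18],[12,14],[14,0],[41,1],[48,20],[50,0]]
[[8,18],[12,14],[14,0],[41,1],[48,20],[50,0]]
[[8,18],[9,20],[12,14],[14,0],[41,1],[48,20],[50,0]]
[[8,18],[9,20],[12,14],[14,0],[16,15],[20,0],[41,1],[48,20],[50,0]]
[[8,18],[9,20],[12,14],[14,0],[16,15],[20,0],[26,9],[41,1],[48,20],[50,0]]
[[8,18],[9,20],[12,14],[14,0],[16,15],[20,0],[26,9],[41,1],[43,13],[48,20],[50,0]]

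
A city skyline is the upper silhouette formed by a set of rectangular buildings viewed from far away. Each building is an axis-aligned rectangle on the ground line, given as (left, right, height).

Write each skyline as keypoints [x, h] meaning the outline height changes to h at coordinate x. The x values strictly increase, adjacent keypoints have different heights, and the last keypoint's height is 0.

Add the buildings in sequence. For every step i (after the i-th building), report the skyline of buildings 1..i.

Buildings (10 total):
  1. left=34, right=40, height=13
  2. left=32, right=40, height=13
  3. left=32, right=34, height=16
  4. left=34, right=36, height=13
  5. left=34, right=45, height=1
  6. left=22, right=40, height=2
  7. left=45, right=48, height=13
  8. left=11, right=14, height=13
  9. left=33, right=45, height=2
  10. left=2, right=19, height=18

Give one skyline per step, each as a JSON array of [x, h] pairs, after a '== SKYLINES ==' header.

== SKYLINES ==
[[34,13],[40,0]]
[[32,13],[40,0]]
[[32,16],[34,13],[40,0]]
[[32,16],[34,13],[40,0]]
[[32,16],[34,13],[40,1],[45,0]]
[[22,2],[32,16],[34,13],[40,1],[45,0]]
[[22,2],[32,16],[34,13],[40,1],[45,13],[48,0]]
[[11,13],[14,0],[22,2],[32,16],[34,13],[40,1],[45,13],[48,0]]
[[11,13],[14,0],[22,2],[32,16],[34,13],[40,2],[45,13],[48,0]]
[[2,18],[19,0],[22,2],[32,16],[34,13],[40,2],[45,13],[48,0]]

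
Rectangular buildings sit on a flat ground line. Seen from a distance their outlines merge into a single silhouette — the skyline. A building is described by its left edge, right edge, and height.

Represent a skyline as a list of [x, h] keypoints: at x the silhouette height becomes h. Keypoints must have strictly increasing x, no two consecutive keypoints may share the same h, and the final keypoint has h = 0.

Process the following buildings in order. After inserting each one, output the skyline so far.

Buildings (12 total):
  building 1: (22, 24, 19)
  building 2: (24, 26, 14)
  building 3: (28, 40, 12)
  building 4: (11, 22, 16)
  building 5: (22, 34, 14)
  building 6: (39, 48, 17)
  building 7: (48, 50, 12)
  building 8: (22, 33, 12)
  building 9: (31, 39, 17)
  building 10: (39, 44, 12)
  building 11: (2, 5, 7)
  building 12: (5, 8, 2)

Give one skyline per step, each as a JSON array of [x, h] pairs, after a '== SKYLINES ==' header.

== SKYLINES ==
[[22,19],[24,0]]
[[22,19],[24,14],[26,0]]
[[22,19],[24,14],[26,0],[28,12],[40,0]]
[[11,16],[22,19],[24,14],[26,0],[28,12],[40,0]]
[[11,16],[22,19],[24,14],[34,12],[40,0]]
[[11,16],[22,19],[24,14],[34,12],[39,17],[48,0]]
[[11,16],[22,19],[24,14],[34,12],[39,17],[48,12],[50,0]]
[[11,16],[22,19],[24,14],[34,12],[39,17],[48,12],[50,0]]
[[11,16],[22,19],[24,14],[31,17],[48,12],[50,0]]
[[11,16],[22,19],[24,14],[31,17],[48,12],[50,0]]
[[2,7],[5,0],[11,16],[22,19],[24,14],[31,17],[48,12],[50,0]]
[[2,7],[5,2],[8,0],[11,16],[22,19],[24,14],[31,17],[48,12],[50,0]]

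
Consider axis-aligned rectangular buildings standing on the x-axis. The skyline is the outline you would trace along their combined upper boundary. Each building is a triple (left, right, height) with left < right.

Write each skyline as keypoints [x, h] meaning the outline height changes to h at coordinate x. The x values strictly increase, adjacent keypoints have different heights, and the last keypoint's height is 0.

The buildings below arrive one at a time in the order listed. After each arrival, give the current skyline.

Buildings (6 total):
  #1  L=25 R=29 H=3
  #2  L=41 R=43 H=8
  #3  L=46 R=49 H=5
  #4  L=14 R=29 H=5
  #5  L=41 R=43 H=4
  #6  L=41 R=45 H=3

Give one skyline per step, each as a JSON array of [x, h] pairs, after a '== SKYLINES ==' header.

== SKYLINES ==
[[25,3],[29,0]]
[[25,3],[29,0],[41,8],[43,0]]
[[25,3],[29,0],[41,8],[43,0],[46,5],[49,0]]
[[14,5],[29,0],[41,8],[43,0],[46,5],[49,0]]
[[14,5],[29,0],[41,8],[43,0],[46,5],[49,0]]
[[14,5],[29,0],[41,8],[43,3],[45,0],[46,5],[49,0]]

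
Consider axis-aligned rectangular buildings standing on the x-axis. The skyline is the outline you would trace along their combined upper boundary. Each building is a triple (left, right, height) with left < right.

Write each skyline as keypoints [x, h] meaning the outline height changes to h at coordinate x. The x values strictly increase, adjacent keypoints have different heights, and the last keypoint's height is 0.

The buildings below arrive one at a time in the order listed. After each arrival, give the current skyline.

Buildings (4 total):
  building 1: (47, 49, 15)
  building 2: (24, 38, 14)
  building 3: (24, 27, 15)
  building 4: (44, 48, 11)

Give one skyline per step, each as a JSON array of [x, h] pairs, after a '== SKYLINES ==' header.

== SKYLINES ==
[[47,15],[49,0]]
[[24,14],[38,0],[47,15],[49,0]]
[[24,15],[27,14],[38,0],[47,15],[49,0]]
[[24,15],[27,14],[38,0],[44,11],[47,15],[49,0]]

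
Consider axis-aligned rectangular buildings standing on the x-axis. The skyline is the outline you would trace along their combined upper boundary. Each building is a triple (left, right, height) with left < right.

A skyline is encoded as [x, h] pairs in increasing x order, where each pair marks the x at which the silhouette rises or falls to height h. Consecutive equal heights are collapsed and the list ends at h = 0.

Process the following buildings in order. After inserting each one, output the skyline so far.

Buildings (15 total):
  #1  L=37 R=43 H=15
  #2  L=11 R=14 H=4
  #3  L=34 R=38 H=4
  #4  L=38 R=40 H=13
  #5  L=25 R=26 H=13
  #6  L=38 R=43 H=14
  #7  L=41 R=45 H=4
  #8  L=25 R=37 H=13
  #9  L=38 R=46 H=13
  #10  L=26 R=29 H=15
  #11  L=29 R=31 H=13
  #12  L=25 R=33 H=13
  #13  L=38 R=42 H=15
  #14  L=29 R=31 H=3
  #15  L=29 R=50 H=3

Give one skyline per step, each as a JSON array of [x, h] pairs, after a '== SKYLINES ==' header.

== SKYLINES ==
[[37,15],[43,0]]
[[11,4],[14,0],[37,15],[43,0]]
[[11,4],[14,0],[34,4],[37,15],[43,0]]
[[11,4],[14,0],[34,4],[37,15],[43,0]]
[[11,4],[14,0],[25,13],[26,0],[34,4],[37,15],[43,0]]
[[11,4],[14,0],[25,13],[26,0],[34,4],[37,15],[43,0]]
[[11,4],[14,0],[25,13],[26,0],[34,4],[37,15],[43,4],[45,0]]
[[11,4],[14,0],[25,13],[37,15],[43,4],[45,0]]
[[11,4],[14,0],[25,13],[37,15],[43,13],[46,0]]
[[11,4],[14,0],[25,13],[26,15],[29,13],[37,15],[43,13],[46,0]]
[[11,4],[14,0],[25,13],[26,15],[29,13],[37,15],[43,13],[46,0]]
[[11,4],[14,0],[25,13],[26,15],[29,13],[37,15],[43,13],[46,0]]
[[11,4],[14,0],[25,13],[26,15],[29,13],[37,15],[43,13],[46,0]]
[[11,4],[14,0],[25,13],[26,15],[29,13],[37,15],[43,13],[46,0]]
[[11,4],[14,0],[25,13],[26,15],[29,13],[37,15],[43,13],[46,3],[50,0]]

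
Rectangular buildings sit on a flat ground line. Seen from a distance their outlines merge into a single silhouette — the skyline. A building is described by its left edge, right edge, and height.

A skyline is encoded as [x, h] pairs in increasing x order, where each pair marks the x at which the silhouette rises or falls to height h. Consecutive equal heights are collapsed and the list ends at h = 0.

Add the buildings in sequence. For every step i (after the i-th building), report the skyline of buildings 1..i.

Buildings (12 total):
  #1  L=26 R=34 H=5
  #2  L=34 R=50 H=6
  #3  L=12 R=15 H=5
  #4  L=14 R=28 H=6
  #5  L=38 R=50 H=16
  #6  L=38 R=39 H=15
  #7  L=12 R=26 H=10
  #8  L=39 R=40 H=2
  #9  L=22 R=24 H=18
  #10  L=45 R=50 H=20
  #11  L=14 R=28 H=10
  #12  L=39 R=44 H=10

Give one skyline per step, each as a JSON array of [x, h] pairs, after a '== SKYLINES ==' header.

== SKYLINES ==
[[26,5],[34,0]]
[[26,5],[34,6],[50,0]]
[[12,5],[15,0],[26,5],[34,6],[50,0]]
[[12,5],[14,6],[28,5],[34,6],[50,0]]
[[12,5],[14,6],[28,5],[34,6],[38,16],[50,0]]
[[12,5],[14,6],[28,5],[34,6],[38,16],[50,0]]
[[12,10],[26,6],[28,5],[34,6],[38,16],[50,0]]
[[12,10],[26,6],[28,5],[34,6],[38,16],[50,0]]
[[12,10],[22,18],[24,10],[26,6],[28,5],[34,6],[38,16],[50,0]]
[[12,10],[22,18],[24,10],[26,6],[28,5],[34,6],[38,16],[45,20],[50,0]]
[[12,10],[22,18],[24,10],[28,5],[34,6],[38,16],[45,20],[50,0]]
[[12,10],[22,18],[24,10],[28,5],[34,6],[38,16],[45,20],[50,0]]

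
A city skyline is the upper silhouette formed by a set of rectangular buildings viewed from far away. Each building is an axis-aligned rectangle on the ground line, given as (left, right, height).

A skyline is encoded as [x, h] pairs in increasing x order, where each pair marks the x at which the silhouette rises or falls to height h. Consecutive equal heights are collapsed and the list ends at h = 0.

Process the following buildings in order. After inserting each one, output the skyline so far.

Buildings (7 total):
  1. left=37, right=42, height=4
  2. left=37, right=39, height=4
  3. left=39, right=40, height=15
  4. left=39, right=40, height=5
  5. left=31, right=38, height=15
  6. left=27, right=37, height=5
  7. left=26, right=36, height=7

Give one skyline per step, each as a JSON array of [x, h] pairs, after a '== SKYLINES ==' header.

== SKYLINES ==
[[37,4],[42,0]]
[[37,4],[42,0]]
[[37,4],[39,15],[40,4],[42,0]]
[[37,4],[39,15],[40,4],[42,0]]
[[31,15],[38,4],[39,15],[40,4],[42,0]]
[[27,5],[31,15],[38,4],[39,15],[40,4],[42,0]]
[[26,7],[31,15],[38,4],[39,15],[40,4],[42,0]]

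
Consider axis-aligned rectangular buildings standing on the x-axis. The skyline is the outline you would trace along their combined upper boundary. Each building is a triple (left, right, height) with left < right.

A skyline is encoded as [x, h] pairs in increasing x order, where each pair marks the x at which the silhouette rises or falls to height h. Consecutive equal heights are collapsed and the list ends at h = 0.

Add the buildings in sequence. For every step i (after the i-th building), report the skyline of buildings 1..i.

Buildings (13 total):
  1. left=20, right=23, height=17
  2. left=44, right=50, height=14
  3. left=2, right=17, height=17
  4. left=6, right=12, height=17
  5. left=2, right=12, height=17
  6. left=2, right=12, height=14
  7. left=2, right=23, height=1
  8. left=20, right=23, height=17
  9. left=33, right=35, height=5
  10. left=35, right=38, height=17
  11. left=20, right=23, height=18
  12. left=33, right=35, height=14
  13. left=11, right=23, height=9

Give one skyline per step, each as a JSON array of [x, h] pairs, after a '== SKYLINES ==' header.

== SKYLINES ==
[[20,17],[23,0]]
[[20,17],[23,0],[44,14],[50,0]]
[[2,17],[17,0],[20,17],[23,0],[44,14],[50,0]]
[[2,17],[17,0],[20,17],[23,0],[44,14],[50,0]]
[[2,17],[17,0],[20,17],[23,0],[44,14],[50,0]]
[[2,17],[17,0],[20,17],[23,0],[44,14],[50,0]]
[[2,17],[17,1],[20,17],[23,0],[44,14],[50,0]]
[[2,17],[17,1],[20,17],[23,0],[44,14],[50,0]]
[[2,17],[17,1],[20,17],[23,0],[33,5],[35,0],[44,14],[50,0]]
[[2,17],[17,1],[20,17],[23,0],[33,5],[35,17],[38,0],[44,14],[50,0]]
[[2,17],[17,1],[20,18],[23,0],[33,5],[35,17],[38,0],[44,14],[50,0]]
[[2,17],[17,1],[20,18],[23,0],[33,14],[35,17],[38,0],[44,14],[50,0]]
[[2,17],[17,9],[20,18],[23,0],[33,14],[35,17],[38,0],[44,14],[50,0]]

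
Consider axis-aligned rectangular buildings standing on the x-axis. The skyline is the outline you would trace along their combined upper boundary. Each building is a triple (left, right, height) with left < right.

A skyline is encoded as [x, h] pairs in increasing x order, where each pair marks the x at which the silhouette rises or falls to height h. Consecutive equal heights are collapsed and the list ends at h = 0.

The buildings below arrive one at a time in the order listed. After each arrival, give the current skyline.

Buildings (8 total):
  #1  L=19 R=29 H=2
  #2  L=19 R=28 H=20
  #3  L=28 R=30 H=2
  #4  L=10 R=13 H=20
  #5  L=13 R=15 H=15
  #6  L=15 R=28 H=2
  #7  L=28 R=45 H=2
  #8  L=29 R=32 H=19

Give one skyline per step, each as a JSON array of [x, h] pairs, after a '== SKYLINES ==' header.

== SKYLINES ==
[[19,2],[29,0]]
[[19,20],[28,2],[29,0]]
[[19,20],[28,2],[30,0]]
[[10,20],[13,0],[19,20],[28,2],[30,0]]
[[10,20],[13,15],[15,0],[19,20],[28,2],[30,0]]
[[10,20],[13,15],[15,2],[19,20],[28,2],[30,0]]
[[10,20],[13,15],[15,2],[19,20],[28,2],[45,0]]
[[10,20],[13,15],[15,2],[19,20],[28,2],[29,19],[32,2],[45,0]]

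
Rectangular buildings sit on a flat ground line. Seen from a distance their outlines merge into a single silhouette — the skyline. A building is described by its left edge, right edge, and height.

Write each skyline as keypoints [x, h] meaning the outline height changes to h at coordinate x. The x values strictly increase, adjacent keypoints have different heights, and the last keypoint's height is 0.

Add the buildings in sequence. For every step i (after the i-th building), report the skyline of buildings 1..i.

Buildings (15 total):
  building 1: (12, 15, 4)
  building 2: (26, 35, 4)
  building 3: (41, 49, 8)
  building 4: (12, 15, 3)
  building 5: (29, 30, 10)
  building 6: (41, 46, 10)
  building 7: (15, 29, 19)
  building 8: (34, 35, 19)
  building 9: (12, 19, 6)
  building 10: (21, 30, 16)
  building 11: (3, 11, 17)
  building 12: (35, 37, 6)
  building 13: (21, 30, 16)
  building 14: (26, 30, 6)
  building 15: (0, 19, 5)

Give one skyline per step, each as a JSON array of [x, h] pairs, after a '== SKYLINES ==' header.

== SKYLINES ==
[[12,4],[15,0]]
[[12,4],[15,0],[26,4],[35,0]]
[[12,4],[15,0],[26,4],[35,0],[41,8],[49,0]]
[[12,4],[15,0],[26,4],[35,0],[41,8],[49,0]]
[[12,4],[15,0],[26,4],[29,10],[30,4],[35,0],[41,8],[49,0]]
[[12,4],[15,0],[26,4],[29,10],[30,4],[35,0],[41,10],[46,8],[49,0]]
[[12,4],[15,19],[29,10],[30,4],[35,0],[41,10],[46,8],[49,0]]
[[12,4],[15,19],[29,10],[30,4],[34,19],[35,0],[41,10],[46,8],[49,0]]
[[12,6],[15,19],[29,10],[30,4],[34,19],[35,0],[41,10],[46,8],[49,0]]
[[12,6],[15,19],[29,16],[30,4],[34,19],[35,0],[41,10],[46,8],[49,0]]
[[3,17],[11,0],[12,6],[15,19],[29,16],[30,4],[34,19],[35,0],[41,10],[46,8],[49,0]]
[[3,17],[11,0],[12,6],[15,19],[29,16],[30,4],[34,19],[35,6],[37,0],[41,10],[46,8],[49,0]]
[[3,17],[11,0],[12,6],[15,19],[29,16],[30,4],[34,19],[35,6],[37,0],[41,10],[46,8],[49,0]]
[[3,17],[11,0],[12,6],[15,19],[29,16],[30,4],[34,19],[35,6],[37,0],[41,10],[46,8],[49,0]]
[[0,5],[3,17],[11,5],[12,6],[15,19],[29,16],[30,4],[34,19],[35,6],[37,0],[41,10],[46,8],[49,0]]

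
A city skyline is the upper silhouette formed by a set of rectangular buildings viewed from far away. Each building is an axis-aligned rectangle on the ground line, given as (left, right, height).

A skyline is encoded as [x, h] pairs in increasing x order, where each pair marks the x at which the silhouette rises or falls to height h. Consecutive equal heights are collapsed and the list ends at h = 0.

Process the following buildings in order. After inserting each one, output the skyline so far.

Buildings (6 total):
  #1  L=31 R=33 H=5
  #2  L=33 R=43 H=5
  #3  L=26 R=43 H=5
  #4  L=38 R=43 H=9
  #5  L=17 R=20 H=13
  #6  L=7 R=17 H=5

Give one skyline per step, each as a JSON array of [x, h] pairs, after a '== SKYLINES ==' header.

== SKYLINES ==
[[31,5],[33,0]]
[[31,5],[43,0]]
[[26,5],[43,0]]
[[26,5],[38,9],[43,0]]
[[17,13],[20,0],[26,5],[38,9],[43,0]]
[[7,5],[17,13],[20,0],[26,5],[38,9],[43,0]]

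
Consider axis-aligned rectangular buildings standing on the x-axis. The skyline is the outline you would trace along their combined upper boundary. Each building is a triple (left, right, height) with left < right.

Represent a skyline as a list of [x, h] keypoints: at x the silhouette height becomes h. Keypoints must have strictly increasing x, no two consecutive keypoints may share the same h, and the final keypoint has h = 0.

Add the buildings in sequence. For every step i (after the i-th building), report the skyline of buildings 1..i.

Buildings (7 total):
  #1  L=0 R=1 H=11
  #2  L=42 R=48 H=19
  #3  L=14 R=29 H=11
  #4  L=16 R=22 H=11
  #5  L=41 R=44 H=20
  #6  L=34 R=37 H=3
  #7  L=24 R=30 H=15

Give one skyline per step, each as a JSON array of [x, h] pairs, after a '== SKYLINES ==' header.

== SKYLINES ==
[[0,11],[1,0]]
[[0,11],[1,0],[42,19],[48,0]]
[[0,11],[1,0],[14,11],[29,0],[42,19],[48,0]]
[[0,11],[1,0],[14,11],[29,0],[42,19],[48,0]]
[[0,11],[1,0],[14,11],[29,0],[41,20],[44,19],[48,0]]
[[0,11],[1,0],[14,11],[29,0],[34,3],[37,0],[41,20],[44,19],[48,0]]
[[0,11],[1,0],[14,11],[24,15],[30,0],[34,3],[37,0],[41,20],[44,19],[48,0]]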